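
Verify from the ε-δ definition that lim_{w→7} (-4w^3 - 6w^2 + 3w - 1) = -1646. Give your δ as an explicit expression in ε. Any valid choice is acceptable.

δ = min(1, ε/763)

Fix ε > 0. We want δ > 0 such that 0 < |w − 7| < δ implies |(-4w^3 - 6w^2 + 3w - 1) + 1646| < ε.
(-4w^3 - 6w^2 + 3w - 1) + 1646 = -4w^3 - 6w^2 + 3w + 1645 = (w − 7)(-4w^2 - 34w - 235).
So |(-4w^3 - 6w^2 + 3w - 1) + 1646| = |w − 7|·|-4w^2 - 34w - 235|.
Require δ ≤ 1. Then |w − 7| < 1 gives |w| < 8, and by the triangle inequality |-4w^2 - 34w - 235| ≤ 4·8^2 + 34·8 + 235 = 763.
Hence |(-4w^3 - 6w^2 + 3w - 1) + 1646| ≤ 763|w − 7| < ε provided |w − 7| < ε/763.
Take δ = min(1, ε/763). Then 0 < |w − 7| < δ gives both |w − 7| < 1 and |w − 7| < ε/763, so |(-4w^3 - 6w^2 + 3w - 1) + 1646| < ε.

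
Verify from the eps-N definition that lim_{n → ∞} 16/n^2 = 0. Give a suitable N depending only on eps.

N = (16/eps)^{1/2}

Fix eps > 0. For n ≥ 1, |16/n^2 − 0| = 16/n^2.
16/n^2 < eps ⇔ n^2 > 16/eps ⇔ n > (16/eps)^{1/2}.
Take N = (16/eps)^{1/2}. Then n > N implies 16/n^2 < eps.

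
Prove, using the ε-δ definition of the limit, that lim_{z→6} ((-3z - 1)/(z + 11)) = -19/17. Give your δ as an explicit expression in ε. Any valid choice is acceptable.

Let ε > 0 be given. We want δ > 0 with 0 < |z − 6| < δ ⇒ |(-3z - 1)/(z + 11) + 19/17| < ε.
Combining over a common denominator, (-3z - 1)/(z + 11) + 19/17 = [(-3z - 1)·17 − (-19)·(z + 11)] / [17·(z + 11)] = -32(z − 6) / (17(z + 11)).
So |(-3z - 1)/(z + 11) + 19/17| = 32|z − 6| / (17·|z + 11|).
Require δ ≤ 17/2, so |z + 11| ≥ |17| − |z − 6| > 17 − 17/2 = 17/2.
Hence |(-3z - 1)/(z + 11) + 19/17| < 32|z − 6|/(17·(17/2)) = (64/289)|z − 6|, which is < ε once |z − 6| < (289/64)ε.
Take δ = min(17/2, (289/64)ε). Then 0 < |z − 6| < δ forces both bounds, so |(-3z - 1)/(z + 11) + 19/17| < ε.

δ = min(17/2, (289/64)ε)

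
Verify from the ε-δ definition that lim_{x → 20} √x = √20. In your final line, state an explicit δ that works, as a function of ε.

δ = min(20, √20·ε)

Let ε > 0. We want δ > 0 such that 0 < |x − 20| < δ implies |√x − √20| < ε.
Rationalise: √x − √20 = (x − 20)/(√x + √20), so |√x − √20| = |x − 20|/(√x + √20).
Restrict δ ≤ 20 so that |x − 20| < 20 forces x > 0, and then √x + √20 > √20.
Hence |√x − √20| < |x − 20|/√20, which is < ε once |x − 20| < √20·ε.
Take δ = min(20, √20·ε). If 0 < |x − 20| < δ then x > 0 and |√x − √20| < |x − 20|/√20 < ε.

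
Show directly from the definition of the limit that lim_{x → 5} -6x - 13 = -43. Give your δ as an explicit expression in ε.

Let ε > 0 be given. We need δ > 0 so that 0 < |x − 5| < δ implies |(-6x - 13) + 43| < ε.
|(-6x - 13) + 43| = |-6x + 30| = 6|x − 5|.
Thus it suffices that |x − 5| < ε/6.
Take δ = ε/6. If 0 < |x − 5| < δ then |(-6x - 13) + 43| = 6|x − 5| < 6·(ε/6) = ε.

δ = ε/6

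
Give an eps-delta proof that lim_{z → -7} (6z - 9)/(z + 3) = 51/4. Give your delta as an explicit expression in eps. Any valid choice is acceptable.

Let eps > 0 be given. We want delta > 0 with 0 < |z + 7| < delta ⇒ |(6z - 9)/(z + 3) − (51/4)| < eps.
Combining over a common denominator, (6z - 9)/(z + 3) − (51/4) = [(6z - 9)·(-4) − (-51)·(z + 3)] / [(-4)·(z + 3)] = 27(z + 7) / ((-4)(z + 3)).
So |(6z - 9)/(z + 3) − (51/4)| = 27|z + 7| / (4·|z + 3|).
Require delta ≤ 2, so |z + 3| ≥ |-4| − |z + 7| > 4 − 2 = 2.
Hence |(6z - 9)/(z + 3) − (51/4)| < 27|z + 7|/(4·2) = (27/8)|z + 7|, which is < eps once |z + 7| < (8/27)eps.
Take delta = min(2, (8/27)eps). Then 0 < |z + 7| < delta forces both bounds, so |(6z - 9)/(z + 3) − (51/4)| < eps.

delta = min(2, (8/27)eps)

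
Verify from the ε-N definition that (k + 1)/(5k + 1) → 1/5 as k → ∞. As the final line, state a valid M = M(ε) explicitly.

Fix ε > 0. For k ≥ 1, |(k + 1)/(5k + 1) − (1/5)| = |4|/(5(5k + 1)) = 4/(5(5k + 1)).
Since 5k + 1 ≥ 5k for k ≥ 1, this is ≤ 4/(5·5k) = (4/25)/k.
So |(k + 1)/(5k + 1) − (1/5)| < ε whenever k > (4/25)/ε.
Take M = (4/25)/ε. If k > M then |(k + 1)/(5k + 1) − (1/5)| ≤ (4/25)/k < ε.

M = (4/25)/ε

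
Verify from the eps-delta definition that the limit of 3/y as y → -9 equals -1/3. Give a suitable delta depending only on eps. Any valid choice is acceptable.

delta = min(9/2, (27/2)eps)

Suppose eps > 0. We seek delta > 0 such that 0 < |y + 9| < delta implies |3/y + 1/3| < eps.
|3/y + 1/3| = 3·|-9 − y|/(9·|y|) = 3|y + 9|/(9|y|).
Require delta ≤ 9/2 so that |y| > 9 − 9/2 = 9/2, hence 9|y| > 81/2.
Then |3/y + 1/3| < 3|y + 9|/(81/2), which is < eps when |y + 9| < (27/2)eps.
Take delta = min(9/2, (27/2)eps). Then 0 < |y + 9| < delta gives both |y + 9| < 9/2 and |y + 9| < (27/2)eps, so |3/y + 1/3| < eps.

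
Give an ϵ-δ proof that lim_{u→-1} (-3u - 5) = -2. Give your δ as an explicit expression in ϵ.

Fix ϵ > 0. We need δ > 0 so that 0 < |u + 1| < δ implies |(-3u - 5) + 2| < ϵ.
|(-3u - 5) + 2| = |-3u - 3| = 3|u + 1|.
Thus it suffices that |u + 1| < ϵ/3.
Take δ = ϵ/3. If 0 < |u + 1| < δ then |(-3u - 5) + 2| = 3|u + 1| < 3·(ϵ/3) = ϵ.

δ = ϵ/3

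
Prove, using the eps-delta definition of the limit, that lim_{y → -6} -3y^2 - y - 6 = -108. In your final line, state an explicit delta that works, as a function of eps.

delta = min(1, eps/38)

Fix eps > 0. We want delta > 0 such that 0 < |y + 6| < delta implies |(-3y^2 - y - 6) + 108| < eps.
(-3y^2 - y - 6) + 108 = -3y^2 - y + 102 = (y + 6)(-3y + 17).
So |(-3y^2 - y - 6) + 108| = |y + 6|·|-3y + 17|.
Assume first that |y + 6| < 1, so |y| < 7. Then |-3y + 17| ≤ 3·7 + 17 = 38.
Hence |(-3y^2 - y - 6) + 108| ≤ 38|y + 6| < eps provided |y + 6| < eps/38.
Take delta = min(1, eps/38). Then 0 < |y + 6| < delta gives both |y + 6| < 1 and |y + 6| < eps/38, so |(-3y^2 - y - 6) + 108| < eps.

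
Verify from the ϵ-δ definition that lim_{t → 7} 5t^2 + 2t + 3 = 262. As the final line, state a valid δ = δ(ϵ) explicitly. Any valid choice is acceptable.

δ = min(1, ϵ/77)

Fix ϵ > 0. We want δ > 0 such that 0 < |t − 7| < δ implies |(5t^2 + 2t + 3) − 262| < ϵ.
(5t^2 + 2t + 3) − 262 = 5t^2 + 2t - 259 = (t − 7)(5t + 37).
So |(5t^2 + 2t + 3) − 262| = |t − 7|·|5t + 37|.
Require δ ≤ 1. Then |t − 7| < 1 gives |t| < 8, and by the triangle inequality |5t + 37| ≤ 5·8 + 37 = 77.
Hence |(5t^2 + 2t + 3) − 262| ≤ 77|t − 7| < ϵ provided |t − 7| < ϵ/77.
Take δ = min(1, ϵ/77). Then 0 < |t − 7| < δ gives both |t − 7| < 1 and |t − 7| < ϵ/77, so |(5t^2 + 2t + 3) − 262| < ϵ.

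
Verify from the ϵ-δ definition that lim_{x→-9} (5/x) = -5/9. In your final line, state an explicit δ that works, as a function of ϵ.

Fix ϵ > 0. We seek δ > 0 such that 0 < |x + 9| < δ implies |5/x + 5/9| < ϵ.
|5/x + 5/9| = 5·|-9 − x|/(9·|x|) = 5|x + 9|/(9|x|).
Restrict δ ≤ 9/2. Then |x + 9| < 9/2 gives |x| > 9/2, so 9|x| > 81/2.
Then |5/x + 5/9| < 5|x + 9|/(81/2), which is < ϵ when |x + 9| < (81/10)ϵ.
Take δ = min(9/2, (81/10)ϵ). Then 0 < |x + 9| < δ gives both |x + 9| < 9/2 and |x + 9| < (81/10)ϵ, so |5/x + 5/9| < ϵ.

δ = min(9/2, (81/10)ϵ)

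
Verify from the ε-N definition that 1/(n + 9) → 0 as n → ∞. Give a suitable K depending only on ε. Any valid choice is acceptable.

Fix ε > 0. For n ≥ 1, |1/(n + 9) − 0| = 1/(n + 9) ≤ 1/n.
We need 1/n < ε, i.e. n > 1/ε.
Take K = 1/ε. If n > K then |1/(n + 9)| ≤ 1/n < ε.

K = 1/ε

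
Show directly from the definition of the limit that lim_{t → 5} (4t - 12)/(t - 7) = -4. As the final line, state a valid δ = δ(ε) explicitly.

δ = min(1, (1/8)ε)

Fix ε > 0. We want δ > 0 with 0 < |t − 5| < δ ⇒ |(4t - 12)/(t - 7) + 4| < ε.
Combining over a common denominator, (4t - 12)/(t - 7) + 4 = [(4t - 12)·(-2) − 8·(t - 7)] / [(-2)·(t - 7)] = -16(t − 5) / ((-2)(t - 7)).
So |(4t - 12)/(t - 7) + 4| = 16|t − 5| / (2·|t − 7|).
Restrict δ ≤ 1. Then |t − 5| < 1 gives |t − 7| = |(t − 5) + (-2)| ≥ 2 − 1 = 1.
Hence |(4t - 12)/(t - 7) + 4| < 16|t − 5|/(2·1) = 8|t − 5|, which is < ε once |t − 5| < (1/8)ε.
Take δ = min(1, (1/8)ε). Then 0 < |t − 5| < δ forces both bounds, so |(4t - 12)/(t - 7) + 4| < ε.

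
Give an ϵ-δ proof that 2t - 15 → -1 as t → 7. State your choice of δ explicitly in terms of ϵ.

Suppose ϵ > 0. We need δ > 0 so that 0 < |t − 7| < δ implies |(2t - 15) + 1| < ϵ.
Since (2t - 15) + 1 = 2(t − 7), we have |(2t - 15) + 1| = 2|t − 7|.
Thus it suffices that |t − 7| < ϵ/2.
Choosing δ = ϵ/2 gives |(2t - 15) + 1| = 2|t − 7| < ϵ whenever |t − 7| < δ.

δ = ϵ/2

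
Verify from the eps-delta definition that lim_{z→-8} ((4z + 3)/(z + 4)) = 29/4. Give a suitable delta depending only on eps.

Fix eps > 0. We want delta > 0 with 0 < |z + 8| < delta ⇒ |(4z + 3)/(z + 4) − (29/4)| < eps.
Combining over a common denominator, (4z + 3)/(z + 4) − (29/4) = [(4z + 3)·(-4) − (-29)·(z + 4)] / [(-4)·(z + 4)] = 13(z + 8) / ((-4)(z + 4)).
So |(4z + 3)/(z + 4) − (29/4)| = 13|z + 8| / (4·|z + 4|).
Require delta ≤ 2, so |z + 4| ≥ |-4| − |z + 8| > 4 − 2 = 2.
Hence |(4z + 3)/(z + 4) − (29/4)| < 13|z + 8|/(4·2) = (13/8)|z + 8|, which is < eps once |z + 8| < (8/13)eps.
Take delta = min(2, (8/13)eps). Then 0 < |z + 8| < delta forces both bounds, so |(4z + 3)/(z + 4) − (29/4)| < eps.

delta = min(2, (8/13)eps)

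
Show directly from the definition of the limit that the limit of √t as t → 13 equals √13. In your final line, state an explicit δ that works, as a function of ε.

Suppose ε > 0. We want δ > 0 such that 0 < |t − 13| < δ implies |√t − √13| < ε.
Multiplying by the conjugate, |√t − √13| = |t − 13|/(√t + √13).
Restrict δ ≤ 13 so that |t − 13| < 13 forces t > 0, and then √t + √13 > √13.
Hence |√t − √13| < |t − 13|/√13, which is < ε once |t − 13| < √13·ε.
Take δ = min(13, √13·ε). If 0 < |t − 13| < δ then t > 0 and |√t − √13| < |t − 13|/√13 < ε.

δ = min(13, √13·ε)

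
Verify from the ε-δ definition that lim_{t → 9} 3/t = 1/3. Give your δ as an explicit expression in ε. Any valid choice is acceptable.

δ = min(9/2, (27/2)ε)

Let ε > 0 be given. We seek δ > 0 such that 0 < |t − 9| < δ implies |3/t − (1/3)| < ε.
|3/t − (1/3)| = 3·|9 − t|/(9·|t|) = 3|t − 9|/(9|t|).
Require δ ≤ 9/2 so that |t| > 9 − 9/2 = 9/2, hence 9|t| > 81/2.
Then |3/t − (1/3)| < 3|t − 9|/(81/2), which is < ε when |t − 9| < (27/2)ε.
Take δ = min(9/2, (27/2)ε). Then 0 < |t − 9| < δ gives both |t − 9| < 9/2 and |t − 9| < (27/2)ε, so |3/t − (1/3)| < ε.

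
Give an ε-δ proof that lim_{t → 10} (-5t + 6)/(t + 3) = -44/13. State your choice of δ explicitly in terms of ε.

δ = min(13/2, (169/42)ε)

Suppose ε > 0. We want δ > 0 with 0 < |t − 10| < δ ⇒ |(-5t + 6)/(t + 3) + 44/13| < ε.
Combining over a common denominator, (-5t + 6)/(t + 3) + 44/13 = [(-5t + 6)·13 − (-44)·(t + 3)] / [13·(t + 3)] = -21(t − 10) / (13(t + 3)).
So |(-5t + 6)/(t + 3) + 44/13| = 21|t − 10| / (13·|t + 3|).
Restrict δ ≤ 13/2. Then |t − 10| < 13/2 gives |t + 3| = |(t − 10) + 13| ≥ 13 − 13/2 = 13/2.
Hence |(-5t + 6)/(t + 3) + 44/13| < 21|t − 10|/(13·(13/2)) = (42/169)|t − 10|, which is < ε once |t − 10| < (169/42)ε.
Take δ = min(13/2, (169/42)ε). Then 0 < |t − 10| < δ forces both bounds, so |(-5t + 6)/(t + 3) + 44/13| < ε.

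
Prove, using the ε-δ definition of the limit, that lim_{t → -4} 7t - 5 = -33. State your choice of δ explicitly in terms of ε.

Fix ε > 0. We need δ > 0 so that 0 < |t + 4| < δ implies |(7t - 5) + 33| < ε.
|(7t - 5) + 33| = |7t + 28| = 7|t + 4|.
So 7|t + 4| < ε exactly when |t + 4| < ε/7.
Take δ = ε/7. If 0 < |t + 4| < δ then |(7t - 5) + 33| = 7|t + 4| < 7·(ε/7) = ε.

δ = ε/7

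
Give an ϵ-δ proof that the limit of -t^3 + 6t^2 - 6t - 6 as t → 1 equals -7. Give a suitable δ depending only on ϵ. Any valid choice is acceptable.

Let ϵ > 0. We want δ > 0 such that 0 < |t − 1| < δ implies |(-t^3 + 6t^2 - 6t - 6) + 7| < ϵ.
(-t^3 + 6t^2 - 6t - 6) + 7 = -t^3 + 6t^2 - 6t + 1 = (t − 1)(-t^2 + 5t - 1).
So |(-t^3 + 6t^2 - 6t - 6) + 7| = |t − 1|·|-t^2 + 5t - 1|.
Require δ ≤ 1. Then |t − 1| < 1 gives |t| < 2, and by the triangle inequality |-t^2 + 5t - 1| ≤ 2^2 + 5·2 + 1 = 15.
Hence |(-t^3 + 6t^2 - 6t - 6) + 7| ≤ 15|t − 1| < ϵ provided |t − 1| < ϵ/15.
Choosing δ = min(1, ϵ/15) ensures both conditions, hence |(-t^3 + 6t^2 - 6t - 6) + 7| < ϵ.

δ = min(1, ϵ/15)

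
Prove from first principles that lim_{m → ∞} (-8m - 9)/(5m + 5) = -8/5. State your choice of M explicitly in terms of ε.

Fix ε > 0. For m ≥ 1, |(-8m - 9)/(5m + 5) + 8/5| = |-5|/(5(5m + 5)) = 5/(5(5m + 5)).
Since 5m + 5 ≥ 5m for m ≥ 1, this is ≤ 5/(5·5m) = (1/5)/m.
So |(-8m - 9)/(5m + 5) + 8/5| < ε whenever m > (1/5)/ε.
Take M = (1/5)/ε. If m > M then |(-8m - 9)/(5m + 5) + 8/5| ≤ (1/5)/m < ε.

M = (1/5)/ε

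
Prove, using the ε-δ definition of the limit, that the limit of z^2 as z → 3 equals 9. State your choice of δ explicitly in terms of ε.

Suppose ε > 0. We seek δ > 0 with 0 < |z − 3| < δ ⇒ |z^2 − 9| < ε.
Factor: z^2 − 9 = (z − 3)(z + 3), so |z^2 − 9| = |z − 3|·|z + 3|.
Restrict δ ≤ 1. Then |z − 3| < 1 gives |z| < 4, so by the triangle inequality |z + 3| ≤ 4 + 3 = 7.
Hence |z^2 − 9| ≤ 7|z − 3|, which is < ε once |z − 3| < ε/7.
Take δ = min(1, ε/7). If 0 < |z − 3| < δ then both bounds hold and |z^2 − 9| ≤ 7|z − 3| < 7·(ε/7) = ε.

δ = min(1, ε/7)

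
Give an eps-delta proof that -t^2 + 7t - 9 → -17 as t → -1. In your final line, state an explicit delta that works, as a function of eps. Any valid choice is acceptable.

Fix eps > 0. We want delta > 0 such that 0 < |t + 1| < delta implies |(-t^2 + 7t - 9) + 17| < eps.
(-t^2 + 7t - 9) + 17 = -t^2 + 7t + 8 = (t + 1)(-t + 8).
So |(-t^2 + 7t - 9) + 17| = |t + 1|·|-t + 8|.
Require delta ≤ 2. Then |t + 1| < 2 gives |t| < 3, and by the triangle inequality |-t + 8| ≤ 3 + 8 = 11.
Hence |(-t^2 + 7t - 9) + 17| ≤ 11|t + 1| < eps provided |t + 1| < eps/11.
Choosing delta = min(2, eps/11) ensures both conditions, hence |(-t^2 + 7t - 9) + 17| < eps.

delta = min(2, eps/11)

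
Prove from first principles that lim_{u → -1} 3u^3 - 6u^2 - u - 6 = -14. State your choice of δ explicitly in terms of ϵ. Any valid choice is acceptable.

Suppose ϵ > 0. We want δ > 0 such that 0 < |u + 1| < δ implies |(3u^3 - 6u^2 - u - 6) + 14| < ϵ.
(3u^3 - 6u^2 - u - 6) + 14 = 3u^3 - 6u^2 - u + 8 = (u + 1)(3u^2 - 9u + 8).
So |(3u^3 - 6u^2 - u - 6) + 14| = |u + 1|·|3u^2 - 9u + 8|.
Require δ ≤ 1. Then |u + 1| < 1 gives |u| < 2, and by the triangle inequality |3u^2 - 9u + 8| ≤ 3·2^2 + 9·2 + 8 = 38.
Hence |(3u^3 - 6u^2 - u - 6) + 14| ≤ 38|u + 1| < ϵ provided |u + 1| < ϵ/38.
Take δ = min(1, ϵ/38). Then 0 < |u + 1| < δ gives both |u + 1| < 1 and |u + 1| < ϵ/38, so |(3u^3 - 6u^2 - u - 6) + 14| < ϵ.

δ = min(1, ϵ/38)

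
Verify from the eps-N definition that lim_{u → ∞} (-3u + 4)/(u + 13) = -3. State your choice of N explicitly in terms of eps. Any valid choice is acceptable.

N = 43/eps

Let eps > 0 be given. We seek N > 0 such that u > N implies |(-3u + 4)/(u + 13) + 3| < eps.
(-3u + 4)/(u + 13) + 3 = ((-3u + 4) − (-3)(u + 13)) / ((u + 13)) = 43/((u + 13)).
For u > 0 we have u + 13 > u, so |(-3u + 4)/(u + 13) + 3| = 43/((u + 13)) < 43/(u) = 43/u.
Thus |(-3u + 4)/(u + 13) + 3| < eps whenever u > 43/eps.
Take N = 43/eps. If u > N then |(-3u + 4)/(u + 13) + 3| < 43/u < eps.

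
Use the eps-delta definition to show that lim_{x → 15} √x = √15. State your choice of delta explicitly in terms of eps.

delta = min(15, √15·eps)

Let eps > 0 be given. We want delta > 0 such that 0 < |x − 15| < delta implies |√x − √15| < eps.
Rationalise: √x − √15 = (x − 15)/(√x + √15), so |√x − √15| = |x − 15|/(√x + √15).
Restrict delta ≤ 15 so that |x − 15| < 15 forces x > 0, and then √x + √15 > √15.
Hence |√x − √15| < |x − 15|/√15, which is < eps once |x − 15| < √15·eps.
Take delta = min(15, √15·eps). If 0 < |x − 15| < delta then x > 0 and |√x − √15| < |x − 15|/√15 < eps.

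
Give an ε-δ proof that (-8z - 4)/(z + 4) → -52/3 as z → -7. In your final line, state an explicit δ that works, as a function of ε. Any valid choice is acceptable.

Let ε > 0. We want δ > 0 with 0 < |z + 7| < δ ⇒ |(-8z - 4)/(z + 4) + 52/3| < ε.
Combining over a common denominator, (-8z - 4)/(z + 4) + 52/3 = [(-8z - 4)·(-3) − 52·(z + 4)] / [(-3)·(z + 4)] = -28(z + 7) / ((-3)(z + 4)).
So |(-8z - 4)/(z + 4) + 52/3| = 28|z + 7| / (3·|z + 4|).
Restrict δ ≤ 3/2. Then |z + 7| < 3/2 gives |z + 4| = |(z + 7) + (-3)| ≥ 3 − 3/2 = 3/2.
Hence |(-8z - 4)/(z + 4) + 52/3| < 28|z + 7|/(3·(3/2)) = (56/9)|z + 7|, which is < ε once |z + 7| < (9/56)ε.
Take δ = min(3/2, (9/56)ε). Then 0 < |z + 7| < δ forces both bounds, so |(-8z - 4)/(z + 4) + 52/3| < ε.

δ = min(3/2, (9/56)ε)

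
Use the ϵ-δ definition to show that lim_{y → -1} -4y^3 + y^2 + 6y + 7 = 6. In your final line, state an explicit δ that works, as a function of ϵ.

Let ϵ > 0. We want δ > 0 such that 0 < |y + 1| < δ implies |(-4y^3 + y^2 + 6y + 7) − 6| < ϵ.
(-4y^3 + y^2 + 6y + 7) − 6 = -4y^3 + y^2 + 6y + 1 = (y + 1)(-4y^2 + 5y + 1).
So |(-4y^3 + y^2 + 6y + 7) − 6| = |y + 1|·|-4y^2 + 5y + 1|.
Assume first that |y + 1| < 1, so |y| < 2. Then |-4y^2 + 5y + 1| ≤ 4·2^2 + 5·2 + 1 = 27.
Hence |(-4y^3 + y^2 + 6y + 7) − 6| ≤ 27|y + 1| < ϵ provided |y + 1| < ϵ/27.
Take δ = min(1, ϵ/27). Then 0 < |y + 1| < δ gives both |y + 1| < 1 and |y + 1| < ϵ/27, so |(-4y^3 + y^2 + 6y + 7) − 6| < ϵ.

δ = min(1, ϵ/27)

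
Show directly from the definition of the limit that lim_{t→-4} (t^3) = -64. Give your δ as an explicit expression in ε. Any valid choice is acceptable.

Let ε > 0. We seek δ > 0 with 0 < |t + 4| < δ ⇒ |t^3 + 64| < ε.
Factor: t^3 + 64 = (t + 4)(t^2 - 4t + 16), so |t^3 + 64| = |t + 4|·|t^2 - 4t + 16|.
Impose δ ≤ 1 so that |t| < 5; then |t^2 - 4t + 16| ≤ 61.
Hence |t^3 + 64| ≤ 61|t + 4|, which is < ε once |t + 4| < ε/61.
Take δ = min(1, ε/61). If 0 < |t + 4| < δ then both bounds hold and |t^3 + 64| ≤ 61|t + 4| < 61·(ε/61) = ε.

δ = min(1, ε/61)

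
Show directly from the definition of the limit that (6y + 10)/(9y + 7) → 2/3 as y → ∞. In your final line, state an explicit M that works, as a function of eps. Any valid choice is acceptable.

Let eps > 0 be given. We seek M > 0 such that y > M implies |(6y + 10)/(9y + 7) − (2/3)| < eps.
(6y + 10)/(9y + 7) − (2/3) = (9(6y + 10) − 6(9y + 7)) / (9(9y + 7)) = 48/(9(9y + 7)).
For y > 0 we have 9y + 7 > 9y, so |(6y + 10)/(9y + 7) − (2/3)| = 48/(9(9y + 7)) < 48/(9·9y) = (16/27)/y.
Thus |(6y + 10)/(9y + 7) − (2/3)| < eps whenever y > (16/27)/eps.
Take M = (16/27)/eps. If y > M then |(6y + 10)/(9y + 7) − (2/3)| < (16/27)/y < eps.

M = (16/27)/eps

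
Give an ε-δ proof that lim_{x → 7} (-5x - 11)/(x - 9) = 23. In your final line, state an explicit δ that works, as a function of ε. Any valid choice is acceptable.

δ = min(1, (1/28)ε)

Suppose ε > 0. We want δ > 0 with 0 < |x − 7| < δ ⇒ |(-5x - 11)/(x - 9) − 23| < ε.
Combining over a common denominator, (-5x - 11)/(x - 9) − 23 = [(-5x - 11)·(-2) − (-46)·(x - 9)] / [(-2)·(x - 9)] = 56(x − 7) / ((-2)(x - 9)).
So |(-5x - 11)/(x - 9) − 23| = 56|x − 7| / (2·|x − 9|).
Restrict δ ≤ 1. Then |x − 7| < 1 gives |x − 9| = |(x − 7) + (-2)| ≥ 2 − 1 = 1.
Hence |(-5x - 11)/(x - 9) − 23| < 56|x − 7|/(2·1) = 28|x − 7|, which is < ε once |x − 7| < (1/28)ε.
Take δ = min(1, (1/28)ε). Then 0 < |x − 7| < δ forces both bounds, so |(-5x - 11)/(x - 9) − 23| < ε.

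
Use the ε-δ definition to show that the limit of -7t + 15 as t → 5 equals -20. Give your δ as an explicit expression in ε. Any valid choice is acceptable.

Let ε > 0 be given. We need δ > 0 so that 0 < |t − 5| < δ implies |(-7t + 15) + 20| < ε.
Since (-7t + 15) + 20 = -7(t − 5), we have |(-7t + 15) + 20| = 7|t − 5|.
Thus it suffices that |t − 5| < ε/7.
Choosing δ = ε/7 gives |(-7t + 15) + 20| = 7|t − 5| < ε whenever |t − 5| < δ.

δ = ε/7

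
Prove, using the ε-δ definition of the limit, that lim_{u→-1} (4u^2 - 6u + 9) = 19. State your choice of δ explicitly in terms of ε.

δ = min(2, ε/22)

Let ε > 0 be given. We want δ > 0 such that 0 < |u + 1| < δ implies |(4u^2 - 6u + 9) − 19| < ε.
(4u^2 - 6u + 9) − 19 = 4u^2 - 6u - 10 = (u + 1)(4u - 10).
So |(4u^2 - 6u + 9) − 19| = |u + 1|·|4u - 10|.
Require δ ≤ 2. Then |u + 1| < 2 gives |u| < 3, and by the triangle inequality |4u - 10| ≤ 4·3 + 10 = 22.
Hence |(4u^2 - 6u + 9) − 19| ≤ 22|u + 1| < ε provided |u + 1| < ε/22.
Take δ = min(2, ε/22). Then 0 < |u + 1| < δ gives both |u + 1| < 2 and |u + 1| < ε/22, so |(4u^2 - 6u + 9) − 19| < ε.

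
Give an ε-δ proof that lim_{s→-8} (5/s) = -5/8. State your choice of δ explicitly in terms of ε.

δ = min(4, (32/5)ε)

Fix ε > 0. We seek δ > 0 such that 0 < |s + 8| < δ implies |5/s + 5/8| < ε.
|5/s + 5/8| = 5·|-8 − s|/(8·|s|) = 5|s + 8|/(8|s|).
Require δ ≤ 4 so that |s| > 8 − 4 = 4, hence 8|s| > 32.
Then |5/s + 5/8| < 5|s + 8|/32, which is < ε when |s + 8| < (32/5)ε.
Take δ = min(4, (32/5)ε). Then 0 < |s + 8| < δ gives both |s + 8| < 4 and |s + 8| < (32/5)ε, so |5/s + 5/8| < ε.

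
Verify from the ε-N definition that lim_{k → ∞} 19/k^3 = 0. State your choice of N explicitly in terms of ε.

N = (19/ε)^{1/3}

Suppose ε > 0. For k ≥ 1, |19/k^3 − 0| = 19/k^3.
19/k^3 < ε ⇔ k^3 > 19/ε ⇔ k > (19/ε)^{1/3}.
Take N = (19/ε)^{1/3}. Then k > N implies 19/k^3 < ε.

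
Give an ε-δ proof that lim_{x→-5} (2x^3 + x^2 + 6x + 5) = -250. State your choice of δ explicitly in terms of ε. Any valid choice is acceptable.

Suppose ε > 0. We want δ > 0 such that 0 < |x + 5| < δ implies |(2x^3 + x^2 + 6x + 5) + 250| < ε.
(2x^3 + x^2 + 6x + 5) + 250 = 2x^3 + x^2 + 6x + 255 = (x + 5)(2x^2 - 9x + 51).
So |(2x^3 + x^2 + 6x + 5) + 250| = |x + 5|·|2x^2 - 9x + 51|.
Assume first that |x + 5| < 1, so |x| < 6. Then |2x^2 - 9x + 51| ≤ 2·6^2 + 9·6 + 51 = 177.
Hence |(2x^3 + x^2 + 6x + 5) + 250| ≤ 177|x + 5| < ε provided |x + 5| < ε/177.
Choosing δ = min(1, ε/177) ensures both conditions, hence |(2x^3 + x^2 + 6x + 5) + 250| < ε.

δ = min(1, ε/177)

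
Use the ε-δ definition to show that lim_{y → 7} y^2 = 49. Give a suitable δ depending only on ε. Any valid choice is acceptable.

δ = min(2, ε/16)

Let ε > 0 be given. We seek δ > 0 with 0 < |y − 7| < δ ⇒ |y^2 − 49| < ε.
Factor: y^2 − 49 = (y − 7)(y + 7), so |y^2 − 49| = |y − 7|·|y + 7|.
Impose δ ≤ 2 so that |y| < 9; then |y + 7| ≤ 16.
Hence |y^2 − 49| ≤ 16|y − 7|, which is < ε once |y − 7| < ε/16.
Take δ = min(2, ε/16). If 0 < |y − 7| < δ then both bounds hold and |y^2 − 49| ≤ 16|y − 7| < 16·(ε/16) = ε.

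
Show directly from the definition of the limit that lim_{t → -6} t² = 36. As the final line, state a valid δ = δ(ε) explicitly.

Fix ε > 0. We seek δ > 0 with 0 < |t + 6| < δ ⇒ |t² − 36| < ε.
Factor: t² − 36 = (t + 6)(t - 6), so |t² − 36| = |t + 6|·|t - 6|.
Impose δ ≤ 1 so that |t| < 7; then |t - 6| ≤ 13.
Hence |t² − 36| ≤ 13|t + 6|, which is < ε once |t + 6| < ε/13.
Take δ = min(1, ε/13). If 0 < |t + 6| < δ then both bounds hold and |t² − 36| ≤ 13|t + 6| < 13·(ε/13) = ε.

δ = min(1, ε/13)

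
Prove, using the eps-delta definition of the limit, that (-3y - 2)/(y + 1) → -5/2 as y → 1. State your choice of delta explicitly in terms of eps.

delta = min(1, 2eps)

Let eps > 0 be given. We want delta > 0 with 0 < |y − 1| < delta ⇒ |(-3y - 2)/(y + 1) + 5/2| < eps.
Combining over a common denominator, (-3y - 2)/(y + 1) + 5/2 = [(-3y - 2)·2 − (-5)·(y + 1)] / [2·(y + 1)] = -1(y − 1) / (2(y + 1)).
So |(-3y - 2)/(y + 1) + 5/2| = |y − 1| / (2·|y + 1|).
Require delta ≤ 1, so |y + 1| ≥ |2| − |y − 1| > 2 − 1 = 1.
Hence |(-3y - 2)/(y + 1) + 5/2| < |y − 1|/(2·1) = (1/2)|y − 1|, which is < eps once |y − 1| < 2eps.
Take delta = min(1, 2eps). Then 0 < |y − 1| < delta forces both bounds, so |(-3y - 2)/(y + 1) + 5/2| < eps.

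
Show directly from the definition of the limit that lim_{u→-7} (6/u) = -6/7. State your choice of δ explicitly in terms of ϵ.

δ = min(7/2, (49/12)ϵ)

Fix ϵ > 0. We seek δ > 0 such that 0 < |u + 7| < δ implies |6/u + 6/7| < ϵ.
|6/u + 6/7| = 6·|-7 − u|/(7·|u|) = 6|u + 7|/(7|u|).
Require δ ≤ 7/2 so that |u| > 7 − 7/2 = 7/2, hence 7|u| > 49/2.
Then |6/u + 6/7| < 6|u + 7|/(49/2), which is < ϵ when |u + 7| < (49/12)ϵ.
Take δ = min(7/2, (49/12)ϵ). Then 0 < |u + 7| < δ gives both |u + 7| < 7/2 and |u + 7| < (49/12)ϵ, so |6/u + 6/7| < ϵ.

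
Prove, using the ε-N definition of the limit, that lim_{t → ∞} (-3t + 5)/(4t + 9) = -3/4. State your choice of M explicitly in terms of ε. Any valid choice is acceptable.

Fix ε > 0. We seek M > 0 such that t > M implies |(-3t + 5)/(4t + 9) + 3/4| < ε.
(-3t + 5)/(4t + 9) + 3/4 = (4(-3t + 5) − (-3)(4t + 9)) / (4(4t + 9)) = 47/(4(4t + 9)).
For t > 0 we have 4t + 9 > 4t, so |(-3t + 5)/(4t + 9) + 3/4| = 47/(4(4t + 9)) < 47/(4·4t) = (47/16)/t.
Thus |(-3t + 5)/(4t + 9) + 3/4| < ε whenever t > (47/16)/ε.
Take M = (47/16)/ε. If t > M then |(-3t + 5)/(4t + 9) + 3/4| < (47/16)/t < ε.

M = (47/16)/ε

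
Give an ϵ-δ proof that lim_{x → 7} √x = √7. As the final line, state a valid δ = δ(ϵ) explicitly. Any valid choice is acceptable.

δ = min(7, √7·ϵ)

Let ϵ > 0. We want δ > 0 such that 0 < |x − 7| < δ implies |√x − √7| < ϵ.
Multiplying by the conjugate, |√x − √7| = |x − 7|/(√x + √7).
Restrict δ ≤ 7 so that |x − 7| < 7 forces x > 0, and then √x + √7 > √7.
Hence |√x − √7| < |x − 7|/√7, which is < ϵ once |x − 7| < √7·ϵ.
Take δ = min(7, √7·ϵ). If 0 < |x − 7| < δ then x > 0 and |√x − √7| < |x − 7|/√7 < ϵ.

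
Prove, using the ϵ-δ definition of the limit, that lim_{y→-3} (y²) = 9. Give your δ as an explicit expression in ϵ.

Let ϵ > 0. We seek δ > 0 with 0 < |y + 3| < δ ⇒ |y² − 9| < ϵ.
Factor: y² − 9 = (y + 3)(y - 3), so |y² − 9| = |y + 3|·|y - 3|.
Impose δ ≤ 1 so that |y| < 4; then |y - 3| ≤ 7.
Hence |y² − 9| ≤ 7|y + 3|, which is < ϵ once |y + 3| < ϵ/7.
Take δ = min(1, ϵ/7). If 0 < |y + 3| < δ then both bounds hold and |y² − 9| ≤ 7|y + 3| < 7·(ϵ/7) = ϵ.

δ = min(1, ϵ/7)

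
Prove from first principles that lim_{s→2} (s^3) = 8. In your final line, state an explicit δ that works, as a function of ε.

δ = min(1, ε/19)

Fix ε > 0. We seek δ > 0 with 0 < |s − 2| < δ ⇒ |s^3 − 8| < ε.
Factor: s^3 − 8 = (s − 2)(s^2 + 2s + 4), so |s^3 − 8| = |s − 2|·|s^2 + 2s + 4|.
Restrict δ ≤ 1. Then |s − 2| < 1 gives |s| < 3, so by the triangle inequality |s^2 + 2s + 4| ≤ 3^2 + 2·3 + 4 = 19.
Hence |s^3 − 8| ≤ 19|s − 2|, which is < ε once |s − 2| < ε/19.
Take δ = min(1, ε/19). If 0 < |s − 2| < δ then both bounds hold and |s^3 − 8| ≤ 19|s − 2| < 19·(ε/19) = ε.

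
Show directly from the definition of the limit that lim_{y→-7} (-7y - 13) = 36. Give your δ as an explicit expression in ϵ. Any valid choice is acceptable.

Let ϵ > 0 be given. We need δ > 0 so that 0 < |y + 7| < δ implies |(-7y - 13) − 36| < ϵ.
|(-7y - 13) − 36| = |-7y - 49| = 7|y + 7|.
So 7|y + 7| < ϵ exactly when |y + 7| < ϵ/7.
Choosing δ = ϵ/7 gives |(-7y - 13) − 36| = 7|y + 7| < ϵ whenever |y + 7| < δ.

δ = ϵ/7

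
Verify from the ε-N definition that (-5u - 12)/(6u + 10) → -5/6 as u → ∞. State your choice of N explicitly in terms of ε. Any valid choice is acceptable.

N = (11/18)/ε

Let ε > 0 be given. We seek N > 0 such that u > N implies |(-5u - 12)/(6u + 10) + 5/6| < ε.
(-5u - 12)/(6u + 10) + 5/6 = (6(-5u - 12) − (-5)(6u + 10)) / (6(6u + 10)) = -22/(6(6u + 10)).
For u > 0 we have 6u + 10 > 6u, so |(-5u - 12)/(6u + 10) + 5/6| = 22/(6(6u + 10)) < 22/(6·6u) = (11/18)/u.
Thus |(-5u - 12)/(6u + 10) + 5/6| < ε whenever u > (11/18)/ε.
Take N = (11/18)/ε. If u > N then |(-5u - 12)/(6u + 10) + 5/6| < (11/18)/u < ε.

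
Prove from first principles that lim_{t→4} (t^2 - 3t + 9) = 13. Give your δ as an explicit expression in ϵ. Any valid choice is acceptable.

Let ϵ > 0 be given. We want δ > 0 such that 0 < |t − 4| < δ implies |(t^2 - 3t + 9) − 13| < ϵ.
(t^2 - 3t + 9) − 13 = t^2 - 3t - 4 = (t − 4)(t + 1).
So |(t^2 - 3t + 9) − 13| = |t − 4|·|t + 1|.
Assume first that |t − 4| < 2, so |t| < 6. Then |t + 1| ≤ 6 + 1 = 7.
Hence |(t^2 - 3t + 9) − 13| ≤ 7|t − 4| < ϵ provided |t − 4| < ϵ/7.
Choosing δ = min(2, ϵ/7) ensures both conditions, hence |(t^2 - 3t + 9) − 13| < ϵ.

δ = min(2, ϵ/7)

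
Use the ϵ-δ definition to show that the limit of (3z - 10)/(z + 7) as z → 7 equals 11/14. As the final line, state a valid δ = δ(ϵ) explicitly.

Suppose ϵ > 0. We want δ > 0 with 0 < |z − 7| < δ ⇒ |(3z - 10)/(z + 7) − (11/14)| < ϵ.
Combining over a common denominator, (3z - 10)/(z + 7) − (11/14) = [(3z - 10)·14 − 11·(z + 7)] / [14·(z + 7)] = 31(z − 7) / (14(z + 7)).
So |(3z - 10)/(z + 7) − (11/14)| = 31|z − 7| / (14·|z + 7|).
Restrict δ ≤ 7. Then |z − 7| < 7 gives |z + 7| = |(z − 7) + 14| ≥ 14 − 7 = 7.
Hence |(3z - 10)/(z + 7) − (11/14)| < 31|z − 7|/(14·7) = (31/98)|z − 7|, which is < ϵ once |z − 7| < (98/31)ϵ.
Take δ = min(7, (98/31)ϵ). Then 0 < |z − 7| < δ forces both bounds, so |(3z - 10)/(z + 7) − (11/14)| < ϵ.

δ = min(7, (98/31)ϵ)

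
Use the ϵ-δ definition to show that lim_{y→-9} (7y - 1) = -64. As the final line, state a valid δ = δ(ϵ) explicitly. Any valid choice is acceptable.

Let ϵ > 0. We need δ > 0 so that 0 < |y + 9| < δ implies |(7y - 1) + 64| < ϵ.
|(7y - 1) + 64| = |7y + 63| = 7|y + 9|.
Thus it suffices that |y + 9| < ϵ/7.
Take δ = ϵ/7. If 0 < |y + 9| < δ then |(7y - 1) + 64| = 7|y + 9| < 7·(ϵ/7) = ϵ.

δ = ϵ/7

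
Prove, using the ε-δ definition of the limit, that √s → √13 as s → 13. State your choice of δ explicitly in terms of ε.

Let ε > 0 be given. We want δ > 0 such that 0 < |s − 13| < δ implies |√s − √13| < ε.
Rationalise: √s − √13 = (s − 13)/(√s + √13), so |√s − √13| = |s − 13|/(√s + √13).
Restrict δ ≤ 13 so that |s − 13| < 13 forces s > 0, and then √s + √13 > √13.
Hence |√s − √13| < |s − 13|/√13, which is < ε once |s − 13| < √13·ε.
Take δ = min(13, √13·ε). If 0 < |s − 13| < δ then s > 0 and |√s − √13| < |s − 13|/√13 < ε.

δ = min(13, √13·ε)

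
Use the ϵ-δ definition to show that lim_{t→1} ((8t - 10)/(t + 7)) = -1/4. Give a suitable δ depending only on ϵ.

δ = min(4, (16/33)ϵ)

Let ϵ > 0. We want δ > 0 with 0 < |t − 1| < δ ⇒ |(8t - 10)/(t + 7) + 1/4| < ϵ.
Combining over a common denominator, (8t - 10)/(t + 7) + 1/4 = [(8t - 10)·8 − (-2)·(t + 7)] / [8·(t + 7)] = 66(t − 1) / (8(t + 7)).
So |(8t - 10)/(t + 7) + 1/4| = 66|t − 1| / (8·|t + 7|).
Restrict δ ≤ 4. Then |t − 1| < 4 gives |t + 7| = |(t − 1) + 8| ≥ 8 − 4 = 4.
Hence |(8t - 10)/(t + 7) + 1/4| < 66|t − 1|/(8·4) = (33/16)|t − 1|, which is < ϵ once |t − 1| < (16/33)ϵ.
Take δ = min(4, (16/33)ϵ). Then 0 < |t − 1| < δ forces both bounds, so |(8t - 10)/(t + 7) + 1/4| < ϵ.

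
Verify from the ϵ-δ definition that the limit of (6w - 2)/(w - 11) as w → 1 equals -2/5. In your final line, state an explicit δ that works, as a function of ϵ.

Fix ϵ > 0. We want δ > 0 with 0 < |w − 1| < δ ⇒ |(6w - 2)/(w - 11) + 2/5| < ϵ.
Combining over a common denominator, (6w - 2)/(w - 11) + 2/5 = [(6w - 2)·(-10) − 4·(w - 11)] / [(-10)·(w - 11)] = -64(w − 1) / ((-10)(w - 11)).
So |(6w - 2)/(w - 11) + 2/5| = 64|w − 1| / (10·|w − 11|).
Require δ ≤ 5, so |w − 11| ≥ |-10| − |w − 1| > 10 − 5 = 5.
Hence |(6w - 2)/(w - 11) + 2/5| < 64|w − 1|/(10·5) = (32/25)|w − 1|, which is < ϵ once |w − 1| < (25/32)ϵ.
Take δ = min(5, (25/32)ϵ). Then 0 < |w − 1| < δ forces both bounds, so |(6w - 2)/(w - 11) + 2/5| < ϵ.

δ = min(5, (25/32)ϵ)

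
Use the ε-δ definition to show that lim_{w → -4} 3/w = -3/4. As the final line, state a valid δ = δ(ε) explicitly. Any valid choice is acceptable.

δ = min(2, (8/3)ε)

Fix ε > 0. We seek δ > 0 such that 0 < |w + 4| < δ implies |3/w + 3/4| < ε.
|3/w + 3/4| = 3·|-4 − w|/(4·|w|) = 3|w + 4|/(4|w|).
Restrict δ ≤ 2. Then |w + 4| < 2 gives |w| > 2, so 4|w| > 8.
Then |3/w + 3/4| < 3|w + 4|/8, which is < ε when |w + 4| < (8/3)ε.
Take δ = min(2, (8/3)ε). Then 0 < |w + 4| < δ gives both |w + 4| < 2 and |w + 4| < (8/3)ε, so |3/w + 3/4| < ε.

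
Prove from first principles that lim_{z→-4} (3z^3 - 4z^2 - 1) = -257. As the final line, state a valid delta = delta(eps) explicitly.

Let eps > 0 be given. We want delta > 0 such that 0 < |z + 4| < delta implies |(3z^3 - 4z^2 - 1) + 257| < eps.
(3z^3 - 4z^2 - 1) + 257 = 3z^3 - 4z^2 + 256 = (z + 4)(3z^2 - 16z + 64).
So |(3z^3 - 4z^2 - 1) + 257| = |z + 4|·|3z^2 - 16z + 64|.
Require delta ≤ 2. Then |z + 4| < 2 gives |z| < 6, and by the triangle inequality |3z^2 - 16z + 64| ≤ 3·6^2 + 16·6 + 64 = 268.
Hence |(3z^3 - 4z^2 - 1) + 257| ≤ 268|z + 4| < eps provided |z + 4| < eps/268.
Take delta = min(2, eps/268). Then 0 < |z + 4| < delta gives both |z + 4| < 2 and |z + 4| < eps/268, so |(3z^3 - 4z^2 - 1) + 257| < eps.

delta = min(2, eps/268)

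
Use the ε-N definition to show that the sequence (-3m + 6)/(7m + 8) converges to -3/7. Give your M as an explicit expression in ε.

Fix ε > 0. For m ≥ 1, |(-3m + 6)/(7m + 8) + 3/7| = |66|/(7(7m + 8)) = 66/(7(7m + 8)).
Since 7m + 8 ≥ 7m for m ≥ 1, this is ≤ 66/(7·7m) = (66/49)/m.
So |(-3m + 6)/(7m + 8) + 3/7| < ε whenever m > (66/49)/ε.
Take M = (66/49)/ε. If m > M then |(-3m + 6)/(7m + 8) + 3/7| ≤ (66/49)/m < ε.

M = (66/49)/ε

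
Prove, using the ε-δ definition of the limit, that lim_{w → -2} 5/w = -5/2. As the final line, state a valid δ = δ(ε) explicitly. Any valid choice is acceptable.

δ = min(1, (2/5)ε)

Let ε > 0 be given. We seek δ > 0 such that 0 < |w + 2| < δ implies |5/w + 5/2| < ε.
|5/w + 5/2| = 5·|-2 − w|/(2·|w|) = 5|w + 2|/(2|w|).
Restrict δ ≤ 1. Then |w + 2| < 1 gives |w| > 1, so 2|w| > 2.
Then |5/w + 5/2| < 5|w + 2|/2, which is < ε when |w + 2| < (2/5)ε.
Take δ = min(1, (2/5)ε). Then 0 < |w + 2| < δ gives both |w + 2| < 1 and |w + 2| < (2/5)ε, so |5/w + 5/2| < ε.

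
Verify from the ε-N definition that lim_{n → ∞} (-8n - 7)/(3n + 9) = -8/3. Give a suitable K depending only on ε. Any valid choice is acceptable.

K = (17/3)/ε

Let ε > 0. For n ≥ 1, |(-8n - 7)/(3n + 9) + 8/3| = |51|/(3(3n + 9)) = 51/(3(3n + 9)).
Since 3n + 9 ≥ 3n for n ≥ 1, this is ≤ 51/(3·3n) = (17/3)/n.
So |(-8n - 7)/(3n + 9) + 8/3| < ε whenever n > (17/3)/ε.
Take K = (17/3)/ε. If n > K then |(-8n - 7)/(3n + 9) + 8/3| ≤ (17/3)/n < ε.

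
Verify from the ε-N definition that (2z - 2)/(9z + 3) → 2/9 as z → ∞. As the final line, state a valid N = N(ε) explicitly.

N = (8/27)/ε

Suppose ε > 0. We seek N > 0 such that z > N implies |(2z - 2)/(9z + 3) − (2/9)| < ε.
(2z - 2)/(9z + 3) − (2/9) = (9(2z - 2) − 2(9z + 3)) / (9(9z + 3)) = -24/(9(9z + 3)).
For z > 0 we have 9z + 3 > 9z, so |(2z - 2)/(9z + 3) − (2/9)| = 24/(9(9z + 3)) < 24/(9·9z) = (8/27)/z.
Thus |(2z - 2)/(9z + 3) − (2/9)| < ε whenever z > (8/27)/ε.
Take N = (8/27)/ε. If z > N then |(2z - 2)/(9z + 3) − (2/9)| < (8/27)/z < ε.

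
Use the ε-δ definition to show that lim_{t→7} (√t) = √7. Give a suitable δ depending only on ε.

Suppose ε > 0. We want δ > 0 such that 0 < |t − 7| < δ implies |√t − √7| < ε.
Rationalise: √t − √7 = (t − 7)/(√t + √7), so |√t − √7| = |t − 7|/(√t + √7).
Restrict δ ≤ 7 so that |t − 7| < 7 forces t > 0, and then √t + √7 > √7.
Hence |√t − √7| < |t − 7|/√7, which is < ε once |t − 7| < √7·ε.
Take δ = min(7, √7·ε). If 0 < |t − 7| < δ then t > 0 and |√t − √7| < |t − 7|/√7 < ε.

δ = min(7, √7·ε)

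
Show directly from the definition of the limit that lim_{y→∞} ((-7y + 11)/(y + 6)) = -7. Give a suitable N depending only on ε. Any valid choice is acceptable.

Fix ε > 0. We seek N > 0 such that y > N implies |(-7y + 11)/(y + 6) + 7| < ε.
(-7y + 11)/(y + 6) + 7 = ((-7y + 11) − (-7)(y + 6)) / ((y + 6)) = 53/((y + 6)).
For y > 0 we have y + 6 > y, so |(-7y + 11)/(y + 6) + 7| = 53/((y + 6)) < 53/(y) = 53/y.
Thus |(-7y + 11)/(y + 6) + 7| < ε whenever y > 53/ε.
Take N = 53/ε. If y > N then |(-7y + 11)/(y + 6) + 7| < 53/y < ε.

N = 53/ε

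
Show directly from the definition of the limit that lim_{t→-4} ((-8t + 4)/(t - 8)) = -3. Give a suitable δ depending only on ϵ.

Suppose ϵ > 0. We want δ > 0 with 0 < |t + 4| < δ ⇒ |(-8t + 4)/(t - 8) + 3| < ϵ.
Combining over a common denominator, (-8t + 4)/(t - 8) + 3 = [(-8t + 4)·(-12) − 36·(t - 8)] / [(-12)·(t - 8)] = 60(t + 4) / ((-12)(t - 8)).
So |(-8t + 4)/(t - 8) + 3| = 60|t + 4| / (12·|t − 8|).
Restrict δ ≤ 6. Then |t + 4| < 6 gives |t − 8| = |(t + 4) + (-12)| ≥ 12 − 6 = 6.
Hence |(-8t + 4)/(t - 8) + 3| < 60|t + 4|/(12·6) = (5/6)|t + 4|, which is < ϵ once |t + 4| < (6/5)ϵ.
Take δ = min(6, (6/5)ϵ). Then 0 < |t + 4| < δ forces both bounds, so |(-8t + 4)/(t - 8) + 3| < ϵ.

δ = min(6, (6/5)ϵ)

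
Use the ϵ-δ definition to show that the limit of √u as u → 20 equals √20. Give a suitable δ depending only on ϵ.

Suppose ϵ > 0. We want δ > 0 such that 0 < |u − 20| < δ implies |√u − √20| < ϵ.
Rationalise: √u − √20 = (u − 20)/(√u + √20), so |√u − √20| = |u − 20|/(√u + √20).
Restrict δ ≤ 20 so that |u − 20| < 20 forces u > 0, and then √u + √20 > √20.
Hence |√u − √20| < |u − 20|/√20, which is < ϵ once |u − 20| < √20·ϵ.
Take δ = min(20, √20·ϵ). If 0 < |u − 20| < δ then u > 0 and |√u − √20| < |u − 20|/√20 < ϵ.

δ = min(20, √20·ϵ)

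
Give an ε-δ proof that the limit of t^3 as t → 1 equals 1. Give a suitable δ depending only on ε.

δ = min(1, ε/7)

Fix ε > 0. We seek δ > 0 with 0 < |t − 1| < δ ⇒ |t^3 − 1| < ε.
Factor: t^3 − 1 = (t − 1)(t^2 + t + 1), so |t^3 − 1| = |t − 1|·|t^2 + t + 1|.
Impose δ ≤ 1 so that |t| < 2; then |t^2 + t + 1| ≤ 7.
Hence |t^3 − 1| ≤ 7|t − 1|, which is < ε once |t − 1| < ε/7.
Take δ = min(1, ε/7). If 0 < |t − 1| < δ then both bounds hold and |t^3 − 1| ≤ 7|t − 1| < 7·(ε/7) = ε.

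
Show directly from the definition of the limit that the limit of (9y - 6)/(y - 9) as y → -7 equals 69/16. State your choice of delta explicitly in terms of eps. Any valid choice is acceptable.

delta = min(8, (128/75)eps)

Fix eps > 0. We want delta > 0 with 0 < |y + 7| < delta ⇒ |(9y - 6)/(y - 9) − (69/16)| < eps.
Combining over a common denominator, (9y - 6)/(y - 9) − (69/16) = [(9y - 6)·(-16) − (-69)·(y - 9)] / [(-16)·(y - 9)] = -75(y + 7) / ((-16)(y - 9)).
So |(9y - 6)/(y - 9) − (69/16)| = 75|y + 7| / (16·|y − 9|).
Restrict delta ≤ 8. Then |y + 7| < 8 gives |y − 9| = |(y + 7) + (-16)| ≥ 16 − 8 = 8.
Hence |(9y - 6)/(y - 9) − (69/16)| < 75|y + 7|/(16·8) = (75/128)|y + 7|, which is < eps once |y + 7| < (128/75)eps.
Take delta = min(8, (128/75)eps). Then 0 < |y + 7| < delta forces both bounds, so |(9y - 6)/(y - 9) − (69/16)| < eps.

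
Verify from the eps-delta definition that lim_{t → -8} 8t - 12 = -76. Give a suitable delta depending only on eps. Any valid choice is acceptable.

delta = eps/8

Let eps > 0 be given. We need delta > 0 so that 0 < |t + 8| < delta implies |(8t - 12) + 76| < eps.
Since (8t - 12) + 76 = 8(t + 8), we have |(8t - 12) + 76| = 8|t + 8|.
So 8|t + 8| < eps exactly when |t + 8| < eps/8.
Choosing delta = eps/8 gives |(8t - 12) + 76| = 8|t + 8| < eps whenever |t + 8| < delta.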